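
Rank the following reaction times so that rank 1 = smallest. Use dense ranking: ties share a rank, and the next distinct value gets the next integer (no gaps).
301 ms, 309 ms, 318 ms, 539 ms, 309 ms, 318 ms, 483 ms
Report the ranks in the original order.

Sorted (ascending): 301, 309, 309, 318, 318, 483, 539
The 2 values of 309 share dense rank 2.
The 2 values of 318 share dense rank 3.
Remaining distinct values take the next consecutive integers.

1, 2, 3, 5, 2, 3, 4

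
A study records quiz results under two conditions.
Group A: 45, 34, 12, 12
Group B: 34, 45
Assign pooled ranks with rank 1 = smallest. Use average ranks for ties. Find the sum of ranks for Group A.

12

Sorted (ascending): 12, 12, 34, 34, 45, 45
The 2 values of 12 occupy positions 1–2 → average rank (1+2)/2 = 1.5.
The 2 values of 34 occupy positions 3–4 → average rank (3+4)/2 = 3.5.
The 2 values of 45 occupy positions 5–6 → average rank (5+6)/2 = 5.5.
Group A values → pooled ranks: 45→5.5, 34→3.5, 12→1.5, 12→1.5
Rank sum = 5.5 + 3.5 + 1.5 + 1.5 = 12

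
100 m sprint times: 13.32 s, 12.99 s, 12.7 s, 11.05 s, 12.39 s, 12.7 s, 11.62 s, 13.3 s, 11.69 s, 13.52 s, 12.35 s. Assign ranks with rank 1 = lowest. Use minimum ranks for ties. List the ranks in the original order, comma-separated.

10, 8, 6, 1, 5, 6, 2, 9, 3, 11, 4

Sorted (ascending): 11.05, 11.62, 11.69, 12.35, 12.39, 12.7, 12.7, 12.99, 13.3, 13.32, 13.52
The 2 values of 12.7 occupy positions 6–7 → each gets rank 6.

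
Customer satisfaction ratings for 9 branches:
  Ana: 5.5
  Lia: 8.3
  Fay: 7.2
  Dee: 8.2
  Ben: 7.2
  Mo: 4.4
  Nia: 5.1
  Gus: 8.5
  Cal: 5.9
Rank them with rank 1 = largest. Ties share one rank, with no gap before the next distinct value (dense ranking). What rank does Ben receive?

4

Sorted (descending): 8.5, 8.3, 8.2, 7.2, 7.2, 5.9, 5.5, 5.1, 4.4
The 2 values of 7.2 share dense rank 4.
Remaining distinct values take the next consecutive integers.
Ben has value 7.2 → rank 4.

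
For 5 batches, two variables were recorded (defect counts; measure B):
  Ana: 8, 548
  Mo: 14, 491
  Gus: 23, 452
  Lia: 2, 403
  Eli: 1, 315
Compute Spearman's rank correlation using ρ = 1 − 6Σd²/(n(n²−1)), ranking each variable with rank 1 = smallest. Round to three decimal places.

Ranks of variable 1: 3, 4, 5, 2, 1
Ranks of variable 2: 5, 4, 3, 2, 1
d = r₁ − r₂: -2, 0, 2, 0, 0
d²: 4, 0, 4, 0, 0; Σd² = 8
ρ = 1 − 6·8/(5·24) = 1 − 48/120 = 0.600

0.600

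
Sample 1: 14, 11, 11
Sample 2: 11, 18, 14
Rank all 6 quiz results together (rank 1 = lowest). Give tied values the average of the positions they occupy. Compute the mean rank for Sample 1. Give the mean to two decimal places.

2.83

Sorted (ascending): 11, 11, 11, 14, 14, 18
The 3 values of 11 occupy positions 1–3 → average rank 2.
The 2 values of 14 occupy positions 4–5 → average rank (4+5)/2 = 4.5.
Sample 1 values → pooled ranks: 14→4.5, 11→2, 11→2
Mean rank = (4.5 + 2 + 2) / 3 = 2.83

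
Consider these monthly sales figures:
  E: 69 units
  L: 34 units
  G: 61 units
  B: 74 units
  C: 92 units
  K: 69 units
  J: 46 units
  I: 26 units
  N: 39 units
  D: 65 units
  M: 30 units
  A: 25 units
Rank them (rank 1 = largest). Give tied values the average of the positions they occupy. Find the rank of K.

Sorted (descending): 92, 74, 69, 69, 65, 61, 46, 39, 34, 30, 26, 25
The 2 values of 69 occupy positions 3–4 → average rank (3+4)/2 = 3.5.
K has value 69 units → rank 3.5.

3.5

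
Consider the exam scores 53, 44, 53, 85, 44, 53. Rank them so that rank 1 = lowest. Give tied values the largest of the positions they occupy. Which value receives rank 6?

85

Sorted (ascending): 44, 44, 53, 53, 53, 85
The 2 values of 44 occupy positions 1–2 → each gets rank 2.
The 3 values of 53 occupy positions 3–5 → each gets rank 5.
Rank 6 → value 85.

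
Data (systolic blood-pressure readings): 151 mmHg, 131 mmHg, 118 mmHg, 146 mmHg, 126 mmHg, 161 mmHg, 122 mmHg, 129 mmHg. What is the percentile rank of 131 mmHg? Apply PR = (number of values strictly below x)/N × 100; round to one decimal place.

50.0

N = 8.
Strictly below 131: 4. Equal to 131: 1.
PR = 4/8 × 100 = 50.0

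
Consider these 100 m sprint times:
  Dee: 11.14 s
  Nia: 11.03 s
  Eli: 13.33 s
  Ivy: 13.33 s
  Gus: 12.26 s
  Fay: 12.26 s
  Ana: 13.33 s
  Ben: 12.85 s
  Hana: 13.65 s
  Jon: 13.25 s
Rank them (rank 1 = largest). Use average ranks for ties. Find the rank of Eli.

Sorted (descending): 13.65, 13.33, 13.33, 13.33, 13.25, 12.85, 12.26, 12.26, 11.14, 11.03
The 3 values of 13.33 occupy positions 2–4 → average rank 3.
The 2 values of 12.26 occupy positions 7–8 → average rank (7+8)/2 = 7.5.
Eli has value 13.33 s → rank 3.

3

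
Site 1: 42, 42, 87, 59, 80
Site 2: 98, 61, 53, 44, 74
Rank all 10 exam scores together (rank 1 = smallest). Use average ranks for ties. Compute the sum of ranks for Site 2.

30

Sorted (ascending): 42, 42, 44, 53, 59, 61, 74, 80, 87, 98
The 2 values of 42 occupy positions 1–2 → average rank (1+2)/2 = 1.5.
Site 2 values → pooled ranks: 98→10, 61→6, 53→4, 44→3, 74→7
Rank sum = 10 + 6 + 4 + 3 + 7 = 30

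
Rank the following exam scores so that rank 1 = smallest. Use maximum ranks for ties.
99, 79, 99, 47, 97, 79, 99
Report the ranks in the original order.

Sorted (ascending): 47, 79, 79, 97, 99, 99, 99
The 2 values of 79 occupy positions 2–3 → each gets rank 3.
The 3 values of 99 occupy positions 5–7 → each gets rank 7.

7, 3, 7, 1, 4, 3, 7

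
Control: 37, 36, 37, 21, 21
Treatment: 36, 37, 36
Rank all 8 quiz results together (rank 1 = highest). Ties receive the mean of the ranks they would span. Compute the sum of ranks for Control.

Sorted (descending): 37, 37, 37, 36, 36, 36, 21, 21
The 3 values of 37 occupy positions 1–3 → average rank 2.
The 3 values of 36 occupy positions 4–6 → average rank 5.
The 2 values of 21 occupy positions 7–8 → average rank (7+8)/2 = 7.5.
Control values → pooled ranks: 37→2, 36→5, 37→2, 21→7.5, 21→7.5
Rank sum = 2 + 5 + 2 + 7.5 + 7.5 = 24

24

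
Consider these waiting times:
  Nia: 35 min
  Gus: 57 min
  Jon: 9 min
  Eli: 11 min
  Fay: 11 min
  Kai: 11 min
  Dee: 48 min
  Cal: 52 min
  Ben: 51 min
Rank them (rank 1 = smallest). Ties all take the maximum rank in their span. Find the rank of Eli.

4

Sorted (ascending): 9, 11, 11, 11, 35, 48, 51, 52, 57
The 3 values of 11 occupy positions 2–4 → each gets rank 4.
Eli has value 11 min → rank 4.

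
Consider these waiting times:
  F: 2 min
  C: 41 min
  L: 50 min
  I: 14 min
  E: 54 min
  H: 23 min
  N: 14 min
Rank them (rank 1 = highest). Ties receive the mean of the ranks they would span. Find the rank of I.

Sorted (descending): 54, 50, 41, 23, 14, 14, 2
The 2 values of 14 occupy positions 5–6 → average rank (5+6)/2 = 5.5.
I has value 14 min → rank 5.5.

5.5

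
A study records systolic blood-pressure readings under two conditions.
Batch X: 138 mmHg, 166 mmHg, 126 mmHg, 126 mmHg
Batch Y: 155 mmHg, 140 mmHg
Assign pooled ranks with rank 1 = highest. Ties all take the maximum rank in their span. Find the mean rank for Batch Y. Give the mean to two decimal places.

Sorted (descending): 166, 155, 140, 138, 126, 126
The 2 values of 126 occupy positions 5–6 → each gets rank 6.
Batch Y values → pooled ranks: 155→2, 140→3
Mean rank = (2 + 3) / 2 = 2.50

2.50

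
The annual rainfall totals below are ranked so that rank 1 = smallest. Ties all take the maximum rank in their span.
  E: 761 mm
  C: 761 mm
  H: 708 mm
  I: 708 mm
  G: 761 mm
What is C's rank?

5

Sorted (ascending): 708, 708, 761, 761, 761
The 2 values of 708 occupy positions 1–2 → each gets rank 2.
The 3 values of 761 occupy positions 3–5 → each gets rank 5.
C has value 761 mm → rank 5.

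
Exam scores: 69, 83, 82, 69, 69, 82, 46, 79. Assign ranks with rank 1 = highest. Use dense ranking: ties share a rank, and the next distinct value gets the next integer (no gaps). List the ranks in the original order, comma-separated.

Sorted (descending): 83, 82, 82, 79, 69, 69, 69, 46
The 2 values of 82 share dense rank 2.
The 3 values of 69 share dense rank 4.
Remaining distinct values take the next consecutive integers.

4, 1, 2, 4, 4, 2, 5, 3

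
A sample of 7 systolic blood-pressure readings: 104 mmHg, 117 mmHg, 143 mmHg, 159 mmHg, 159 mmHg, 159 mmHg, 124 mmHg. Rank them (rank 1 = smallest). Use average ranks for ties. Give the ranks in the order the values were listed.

1, 2, 4, 6, 6, 6, 3

Sorted (ascending): 104, 117, 124, 143, 159, 159, 159
The 3 values of 159 occupy positions 5–7 → average rank 6.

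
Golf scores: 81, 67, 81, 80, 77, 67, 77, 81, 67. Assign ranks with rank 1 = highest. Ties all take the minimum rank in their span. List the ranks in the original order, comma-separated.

Sorted (descending): 81, 81, 81, 80, 77, 77, 67, 67, 67
The 3 values of 81 occupy positions 1–3 → each gets rank 1.
The 2 values of 77 occupy positions 5–6 → each gets rank 5.
The 3 values of 67 occupy positions 7–9 → each gets rank 7.

1, 7, 1, 4, 5, 7, 5, 1, 7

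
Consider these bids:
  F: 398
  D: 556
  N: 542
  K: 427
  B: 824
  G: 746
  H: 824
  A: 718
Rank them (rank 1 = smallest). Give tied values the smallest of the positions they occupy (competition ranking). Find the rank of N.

Sorted (ascending): 398, 427, 542, 556, 718, 746, 824, 824
The 2 values of 824 occupy positions 7–8 → each gets rank 7.
N has value 542 → rank 3.

3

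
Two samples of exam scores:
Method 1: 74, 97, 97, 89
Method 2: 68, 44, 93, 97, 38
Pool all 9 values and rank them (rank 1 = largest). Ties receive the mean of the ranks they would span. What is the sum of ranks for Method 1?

15

Sorted (descending): 97, 97, 97, 93, 89, 74, 68, 44, 38
The 3 values of 97 occupy positions 1–3 → average rank 2.
Method 1 values → pooled ranks: 74→6, 97→2, 97→2, 89→5
Rank sum = 6 + 2 + 2 + 5 = 15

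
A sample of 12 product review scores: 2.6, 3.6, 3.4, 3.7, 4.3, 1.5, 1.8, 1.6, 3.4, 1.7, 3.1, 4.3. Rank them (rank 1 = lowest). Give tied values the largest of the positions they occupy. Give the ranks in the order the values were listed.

Sorted (ascending): 1.5, 1.6, 1.7, 1.8, 2.6, 3.1, 3.4, 3.4, 3.6, 3.7, 4.3, 4.3
The 2 values of 3.4 occupy positions 7–8 → each gets rank 8.
The 2 values of 4.3 occupy positions 11–12 → each gets rank 12.

5, 9, 8, 10, 12, 1, 4, 2, 8, 3, 6, 12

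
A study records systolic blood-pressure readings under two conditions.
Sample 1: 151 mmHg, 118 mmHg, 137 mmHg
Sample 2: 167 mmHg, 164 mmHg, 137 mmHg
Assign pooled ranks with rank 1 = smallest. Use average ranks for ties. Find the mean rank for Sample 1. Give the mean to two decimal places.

Sorted (ascending): 118, 137, 137, 151, 164, 167
The 2 values of 137 occupy positions 2–3 → average rank (2+3)/2 = 2.5.
Sample 1 values → pooled ranks: 151→4, 118→1, 137→2.5
Mean rank = (4 + 1 + 2.5) / 3 = 2.50

2.50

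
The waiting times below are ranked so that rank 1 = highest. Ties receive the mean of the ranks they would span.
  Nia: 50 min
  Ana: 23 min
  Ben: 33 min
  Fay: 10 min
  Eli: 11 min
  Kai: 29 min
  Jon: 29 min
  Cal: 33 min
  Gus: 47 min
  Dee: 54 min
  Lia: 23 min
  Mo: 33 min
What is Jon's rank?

7.5

Sorted (descending): 54, 50, 47, 33, 33, 33, 29, 29, 23, 23, 11, 10
The 3 values of 33 occupy positions 4–6 → average rank 5.
The 2 values of 29 occupy positions 7–8 → average rank (7+8)/2 = 7.5.
The 2 values of 23 occupy positions 9–10 → average rank (9+10)/2 = 9.5.
Jon has value 29 min → rank 7.5.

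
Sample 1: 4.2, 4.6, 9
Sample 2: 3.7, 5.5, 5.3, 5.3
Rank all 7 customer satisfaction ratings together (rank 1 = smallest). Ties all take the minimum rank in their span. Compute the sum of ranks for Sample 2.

Sorted (ascending): 3.7, 4.2, 4.6, 5.3, 5.3, 5.5, 9
The 2 values of 5.3 occupy positions 4–5 → each gets rank 4.
Sample 2 values → pooled ranks: 3.7→1, 5.5→6, 5.3→4, 5.3→4
Rank sum = 1 + 6 + 4 + 4 = 15

15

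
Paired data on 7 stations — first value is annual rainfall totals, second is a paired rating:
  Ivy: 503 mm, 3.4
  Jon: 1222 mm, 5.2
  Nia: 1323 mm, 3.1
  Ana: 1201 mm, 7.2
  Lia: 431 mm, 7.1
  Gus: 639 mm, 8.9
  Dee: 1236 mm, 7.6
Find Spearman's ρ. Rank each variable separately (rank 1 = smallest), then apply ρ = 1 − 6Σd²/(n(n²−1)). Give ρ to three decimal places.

-0.179

Ranks of variable 1: 2, 5, 7, 4, 1, 3, 6
Ranks of variable 2: 2, 3, 1, 5, 4, 7, 6
d = r₁ − r₂: 0, 2, 6, -1, -3, -4, 0
d²: 0, 4, 36, 1, 9, 16, 0; Σd² = 66
ρ = 1 − 6·66/(7·48) = 1 − 396/336 = -0.179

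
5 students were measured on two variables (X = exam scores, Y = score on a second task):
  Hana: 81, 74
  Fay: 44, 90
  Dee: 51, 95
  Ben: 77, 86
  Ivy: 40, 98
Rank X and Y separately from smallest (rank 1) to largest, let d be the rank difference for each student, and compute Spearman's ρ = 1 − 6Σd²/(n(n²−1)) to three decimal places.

-0.900

Ranks of variable 1: 5, 2, 3, 4, 1
Ranks of variable 2: 1, 3, 4, 2, 5
d = r₁ − r₂: 4, -1, -1, 2, -4
d²: 16, 1, 1, 4, 16; Σd² = 38
ρ = 1 − 6·38/(5·24) = 1 − 228/120 = -0.900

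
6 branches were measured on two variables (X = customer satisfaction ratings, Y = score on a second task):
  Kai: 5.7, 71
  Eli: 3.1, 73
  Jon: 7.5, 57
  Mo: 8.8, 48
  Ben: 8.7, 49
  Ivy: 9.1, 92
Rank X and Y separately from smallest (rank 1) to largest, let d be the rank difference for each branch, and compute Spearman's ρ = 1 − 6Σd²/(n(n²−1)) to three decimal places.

-0.143

Ranks of variable 1: 2, 1, 3, 5, 4, 6
Ranks of variable 2: 4, 5, 3, 1, 2, 6
d = r₁ − r₂: -2, -4, 0, 4, 2, 0
d²: 4, 16, 0, 16, 4, 0; Σd² = 40
ρ = 1 − 6·40/(6·35) = 1 − 240/210 = -0.143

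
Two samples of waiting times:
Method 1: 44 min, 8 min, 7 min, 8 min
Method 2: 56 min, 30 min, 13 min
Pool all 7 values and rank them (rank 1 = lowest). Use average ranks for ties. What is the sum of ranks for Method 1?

Sorted (ascending): 7, 8, 8, 13, 30, 44, 56
The 2 values of 8 occupy positions 2–3 → average rank (2+3)/2 = 2.5.
Method 1 values → pooled ranks: 44→6, 8→2.5, 7→1, 8→2.5
Rank sum = 6 + 2.5 + 1 + 2.5 = 12

12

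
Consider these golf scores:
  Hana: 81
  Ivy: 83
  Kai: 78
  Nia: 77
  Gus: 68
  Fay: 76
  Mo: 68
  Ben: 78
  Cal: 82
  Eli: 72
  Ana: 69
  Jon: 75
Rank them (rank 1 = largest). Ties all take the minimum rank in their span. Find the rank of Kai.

4

Sorted (descending): 83, 82, 81, 78, 78, 77, 76, 75, 72, 69, 68, 68
The 2 values of 78 occupy positions 4–5 → each gets rank 4.
The 2 values of 68 occupy positions 11–12 → each gets rank 11.
Kai has value 78 → rank 4.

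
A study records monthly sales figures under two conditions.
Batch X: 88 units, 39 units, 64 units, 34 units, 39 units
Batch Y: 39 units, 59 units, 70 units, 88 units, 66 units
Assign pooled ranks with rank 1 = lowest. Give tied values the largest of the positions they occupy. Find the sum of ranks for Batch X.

25

Sorted (ascending): 34, 39, 39, 39, 59, 64, 66, 70, 88, 88
The 3 values of 39 occupy positions 2–4 → each gets rank 4.
The 2 values of 88 occupy positions 9–10 → each gets rank 10.
Batch X values → pooled ranks: 88→10, 39→4, 64→6, 34→1, 39→4
Rank sum = 10 + 4 + 6 + 1 + 4 = 25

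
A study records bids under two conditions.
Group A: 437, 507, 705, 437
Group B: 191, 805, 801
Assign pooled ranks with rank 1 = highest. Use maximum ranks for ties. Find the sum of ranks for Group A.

Sorted (descending): 805, 801, 705, 507, 437, 437, 191
The 2 values of 437 occupy positions 5–6 → each gets rank 6.
Group A values → pooled ranks: 437→6, 507→4, 705→3, 437→6
Rank sum = 6 + 4 + 3 + 6 = 19

19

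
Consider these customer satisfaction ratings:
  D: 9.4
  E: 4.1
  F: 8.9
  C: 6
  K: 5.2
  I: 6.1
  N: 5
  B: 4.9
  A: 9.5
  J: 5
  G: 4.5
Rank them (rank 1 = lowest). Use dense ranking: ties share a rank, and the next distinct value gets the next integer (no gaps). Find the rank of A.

10

Sorted (ascending): 4.1, 4.5, 4.9, 5, 5, 5.2, 6, 6.1, 8.9, 9.4, 9.5
The 2 values of 5 share dense rank 4.
Remaining distinct values take the next consecutive integers.
A has value 9.5 → rank 10.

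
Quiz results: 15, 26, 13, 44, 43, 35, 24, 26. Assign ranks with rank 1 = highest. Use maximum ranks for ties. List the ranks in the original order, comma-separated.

7, 5, 8, 1, 2, 3, 6, 5

Sorted (descending): 44, 43, 35, 26, 26, 24, 15, 13
The 2 values of 26 occupy positions 4–5 → each gets rank 5.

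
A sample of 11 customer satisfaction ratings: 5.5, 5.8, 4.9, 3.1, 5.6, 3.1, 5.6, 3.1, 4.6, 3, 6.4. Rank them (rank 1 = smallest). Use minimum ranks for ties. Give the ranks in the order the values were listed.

7, 10, 6, 2, 8, 2, 8, 2, 5, 1, 11

Sorted (ascending): 3, 3.1, 3.1, 3.1, 4.6, 4.9, 5.5, 5.6, 5.6, 5.8, 6.4
The 3 values of 3.1 occupy positions 2–4 → each gets rank 2.
The 2 values of 5.6 occupy positions 8–9 → each gets rank 8.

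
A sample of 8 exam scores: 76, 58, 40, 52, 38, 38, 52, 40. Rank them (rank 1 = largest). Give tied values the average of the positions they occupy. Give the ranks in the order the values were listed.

Sorted (descending): 76, 58, 52, 52, 40, 40, 38, 38
The 2 values of 52 occupy positions 3–4 → average rank (3+4)/2 = 3.5.
The 2 values of 40 occupy positions 5–6 → average rank (5+6)/2 = 5.5.
The 2 values of 38 occupy positions 7–8 → average rank (7+8)/2 = 7.5.

1, 2, 5.5, 3.5, 7.5, 7.5, 3.5, 5.5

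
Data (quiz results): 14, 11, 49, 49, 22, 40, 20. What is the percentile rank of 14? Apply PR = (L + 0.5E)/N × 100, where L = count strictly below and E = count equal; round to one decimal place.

21.4

N = 7.
Strictly below 14: 1. Equal to 14: 1.
PR = (1 + 0.5·1)/7 × 100 = 21.4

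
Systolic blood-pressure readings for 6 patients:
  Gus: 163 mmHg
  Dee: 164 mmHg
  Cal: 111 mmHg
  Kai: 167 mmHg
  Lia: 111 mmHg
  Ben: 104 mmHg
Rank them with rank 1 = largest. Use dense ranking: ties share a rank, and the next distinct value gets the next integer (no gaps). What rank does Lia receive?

4

Sorted (descending): 167, 164, 163, 111, 111, 104
The 2 values of 111 share dense rank 4.
Remaining distinct values take the next consecutive integers.
Lia has value 111 mmHg → rank 4.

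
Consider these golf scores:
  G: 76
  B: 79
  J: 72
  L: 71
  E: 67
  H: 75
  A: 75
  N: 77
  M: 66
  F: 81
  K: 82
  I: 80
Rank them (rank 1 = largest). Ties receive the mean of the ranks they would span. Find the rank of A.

Sorted (descending): 82, 81, 80, 79, 77, 76, 75, 75, 72, 71, 67, 66
The 2 values of 75 occupy positions 7–8 → average rank (7+8)/2 = 7.5.
A has value 75 → rank 7.5.

7.5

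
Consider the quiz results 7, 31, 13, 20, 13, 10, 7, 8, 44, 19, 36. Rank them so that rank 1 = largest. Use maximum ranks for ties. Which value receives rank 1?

44

Sorted (descending): 44, 36, 31, 20, 19, 13, 13, 10, 8, 7, 7
The 2 values of 13 occupy positions 6–7 → each gets rank 7.
The 2 values of 7 occupy positions 10–11 → each gets rank 11.
Rank 1 → value 44.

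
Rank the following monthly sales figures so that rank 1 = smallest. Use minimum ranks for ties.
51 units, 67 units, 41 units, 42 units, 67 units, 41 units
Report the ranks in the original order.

Sorted (ascending): 41, 41, 42, 51, 67, 67
The 2 values of 41 occupy positions 1–2 → each gets rank 1.
The 2 values of 67 occupy positions 5–6 → each gets rank 5.

4, 5, 1, 3, 5, 1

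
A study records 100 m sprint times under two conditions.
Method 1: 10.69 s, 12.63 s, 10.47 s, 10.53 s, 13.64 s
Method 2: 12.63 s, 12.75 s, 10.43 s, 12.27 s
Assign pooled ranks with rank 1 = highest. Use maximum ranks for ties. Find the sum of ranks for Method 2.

Sorted (descending): 13.64, 12.75, 12.63, 12.63, 12.27, 10.69, 10.53, 10.47, 10.43
The 2 values of 12.63 occupy positions 3–4 → each gets rank 4.
Method 2 values → pooled ranks: 12.63→4, 12.75→2, 10.43→9, 12.27→5
Rank sum = 4 + 2 + 9 + 5 = 20

20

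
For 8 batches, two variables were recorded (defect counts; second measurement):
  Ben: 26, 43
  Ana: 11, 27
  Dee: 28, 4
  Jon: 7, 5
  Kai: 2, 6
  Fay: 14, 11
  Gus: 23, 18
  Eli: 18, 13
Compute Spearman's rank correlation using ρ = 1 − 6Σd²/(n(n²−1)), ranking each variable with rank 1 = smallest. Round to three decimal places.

Ranks of variable 1: 7, 3, 8, 2, 1, 4, 6, 5
Ranks of variable 2: 8, 7, 1, 2, 3, 4, 6, 5
d = r₁ − r₂: -1, -4, 7, 0, -2, 0, 0, 0
d²: 1, 16, 49, 0, 4, 0, 0, 0; Σd² = 70
ρ = 1 − 6·70/(8·63) = 1 − 420/504 = 0.167

0.167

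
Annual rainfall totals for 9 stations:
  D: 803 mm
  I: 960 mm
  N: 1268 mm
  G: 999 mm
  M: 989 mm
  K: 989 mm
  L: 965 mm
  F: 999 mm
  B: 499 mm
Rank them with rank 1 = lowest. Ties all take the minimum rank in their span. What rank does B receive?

1

Sorted (ascending): 499, 803, 960, 965, 989, 989, 999, 999, 1268
The 2 values of 989 occupy positions 5–6 → each gets rank 5.
The 2 values of 999 occupy positions 7–8 → each gets rank 7.
B has value 499 mm → rank 1.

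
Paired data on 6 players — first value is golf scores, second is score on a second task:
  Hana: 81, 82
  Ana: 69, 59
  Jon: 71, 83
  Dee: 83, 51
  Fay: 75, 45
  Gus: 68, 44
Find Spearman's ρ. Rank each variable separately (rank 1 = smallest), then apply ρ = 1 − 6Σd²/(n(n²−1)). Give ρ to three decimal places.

Ranks of variable 1: 5, 2, 3, 6, 4, 1
Ranks of variable 2: 5, 4, 6, 3, 2, 1
d = r₁ − r₂: 0, -2, -3, 3, 2, 0
d²: 0, 4, 9, 9, 4, 0; Σd² = 26
ρ = 1 − 6·26/(6·35) = 1 − 156/210 = 0.257

0.257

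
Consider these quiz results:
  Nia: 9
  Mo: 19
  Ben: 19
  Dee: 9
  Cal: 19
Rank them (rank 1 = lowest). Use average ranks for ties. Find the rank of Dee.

1.5

Sorted (ascending): 9, 9, 19, 19, 19
The 2 values of 9 occupy positions 1–2 → average rank (1+2)/2 = 1.5.
The 3 values of 19 occupy positions 3–5 → average rank 4.
Dee has value 9 → rank 1.5.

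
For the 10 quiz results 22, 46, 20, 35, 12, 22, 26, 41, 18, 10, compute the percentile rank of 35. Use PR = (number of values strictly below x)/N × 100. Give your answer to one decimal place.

N = 10.
Strictly below 35: 7. Equal to 35: 1.
PR = 7/10 × 100 = 70.0

70.0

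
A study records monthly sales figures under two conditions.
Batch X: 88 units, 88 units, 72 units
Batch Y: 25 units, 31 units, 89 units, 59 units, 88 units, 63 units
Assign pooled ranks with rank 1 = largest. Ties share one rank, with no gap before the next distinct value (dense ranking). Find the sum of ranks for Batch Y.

25

Sorted (descending): 89, 88, 88, 88, 72, 63, 59, 31, 25
The 3 values of 88 share dense rank 2.
Remaining distinct values take the next consecutive integers.
Batch Y values → pooled ranks: 25→7, 31→6, 89→1, 59→5, 88→2, 63→4
Rank sum = 7 + 6 + 1 + 5 + 2 + 4 = 25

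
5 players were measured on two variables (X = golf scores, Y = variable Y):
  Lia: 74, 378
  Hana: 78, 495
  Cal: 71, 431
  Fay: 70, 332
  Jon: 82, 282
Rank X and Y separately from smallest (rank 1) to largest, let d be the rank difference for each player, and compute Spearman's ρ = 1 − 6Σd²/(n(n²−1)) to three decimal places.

Ranks of variable 1: 3, 4, 2, 1, 5
Ranks of variable 2: 3, 5, 4, 2, 1
d = r₁ − r₂: 0, -1, -2, -1, 4
d²: 0, 1, 4, 1, 16; Σd² = 22
ρ = 1 − 6·22/(5·24) = 1 − 132/120 = -0.100

-0.100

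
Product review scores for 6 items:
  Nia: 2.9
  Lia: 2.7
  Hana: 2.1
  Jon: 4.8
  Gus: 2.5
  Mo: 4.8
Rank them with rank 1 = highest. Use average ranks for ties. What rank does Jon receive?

Sorted (descending): 4.8, 4.8, 2.9, 2.7, 2.5, 2.1
The 2 values of 4.8 occupy positions 1–2 → average rank (1+2)/2 = 1.5.
Jon has value 4.8 → rank 1.5.

1.5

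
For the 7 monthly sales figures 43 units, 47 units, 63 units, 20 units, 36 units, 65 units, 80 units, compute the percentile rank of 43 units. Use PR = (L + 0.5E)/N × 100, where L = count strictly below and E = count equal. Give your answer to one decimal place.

N = 7.
Strictly below 43: 2. Equal to 43: 1.
PR = (2 + 0.5·1)/7 × 100 = 35.7

35.7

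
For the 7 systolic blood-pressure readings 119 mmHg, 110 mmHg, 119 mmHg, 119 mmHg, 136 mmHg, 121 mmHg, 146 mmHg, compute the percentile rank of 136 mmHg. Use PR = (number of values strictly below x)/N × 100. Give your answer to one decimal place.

N = 7.
Strictly below 136: 5. Equal to 136: 1.
PR = 5/7 × 100 = 71.4

71.4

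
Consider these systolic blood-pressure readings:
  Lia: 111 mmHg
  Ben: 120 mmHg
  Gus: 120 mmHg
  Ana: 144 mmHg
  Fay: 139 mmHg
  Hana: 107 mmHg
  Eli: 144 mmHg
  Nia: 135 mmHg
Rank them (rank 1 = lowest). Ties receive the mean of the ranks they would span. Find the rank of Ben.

Sorted (ascending): 107, 111, 120, 120, 135, 139, 144, 144
The 2 values of 120 occupy positions 3–4 → average rank (3+4)/2 = 3.5.
The 2 values of 144 occupy positions 7–8 → average rank (7+8)/2 = 7.5.
Ben has value 120 mmHg → rank 3.5.

3.5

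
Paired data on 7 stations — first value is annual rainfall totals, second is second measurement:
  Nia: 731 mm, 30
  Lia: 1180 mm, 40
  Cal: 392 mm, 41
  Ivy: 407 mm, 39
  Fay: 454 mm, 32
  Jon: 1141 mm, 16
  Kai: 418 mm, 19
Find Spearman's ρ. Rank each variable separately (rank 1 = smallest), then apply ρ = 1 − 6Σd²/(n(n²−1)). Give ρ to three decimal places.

-0.357

Ranks of variable 1: 5, 7, 1, 2, 4, 6, 3
Ranks of variable 2: 3, 6, 7, 5, 4, 1, 2
d = r₁ − r₂: 2, 1, -6, -3, 0, 5, 1
d²: 4, 1, 36, 9, 0, 25, 1; Σd² = 76
ρ = 1 − 6·76/(7·48) = 1 − 456/336 = -0.357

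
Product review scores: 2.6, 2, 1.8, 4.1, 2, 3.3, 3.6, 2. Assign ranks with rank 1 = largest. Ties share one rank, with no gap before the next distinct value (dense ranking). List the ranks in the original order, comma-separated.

Sorted (descending): 4.1, 3.6, 3.3, 2.6, 2, 2, 2, 1.8
The 3 values of 2 share dense rank 5.
Remaining distinct values take the next consecutive integers.

4, 5, 6, 1, 5, 3, 2, 5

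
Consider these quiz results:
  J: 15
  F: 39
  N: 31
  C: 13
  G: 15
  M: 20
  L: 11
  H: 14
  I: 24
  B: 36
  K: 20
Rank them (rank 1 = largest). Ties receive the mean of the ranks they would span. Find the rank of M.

5.5

Sorted (descending): 39, 36, 31, 24, 20, 20, 15, 15, 14, 13, 11
The 2 values of 20 occupy positions 5–6 → average rank (5+6)/2 = 5.5.
The 2 values of 15 occupy positions 7–8 → average rank (7+8)/2 = 7.5.
M has value 20 → rank 5.5.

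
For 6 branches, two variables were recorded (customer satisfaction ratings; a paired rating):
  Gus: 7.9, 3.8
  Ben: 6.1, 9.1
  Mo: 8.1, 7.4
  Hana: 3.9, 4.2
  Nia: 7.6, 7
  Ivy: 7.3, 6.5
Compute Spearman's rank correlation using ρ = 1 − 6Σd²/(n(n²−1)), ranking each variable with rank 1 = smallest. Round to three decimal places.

0.029

Ranks of variable 1: 5, 2, 6, 1, 4, 3
Ranks of variable 2: 1, 6, 5, 2, 4, 3
d = r₁ − r₂: 4, -4, 1, -1, 0, 0
d²: 16, 16, 1, 1, 0, 0; Σd² = 34
ρ = 1 − 6·34/(6·35) = 1 − 204/210 = 0.029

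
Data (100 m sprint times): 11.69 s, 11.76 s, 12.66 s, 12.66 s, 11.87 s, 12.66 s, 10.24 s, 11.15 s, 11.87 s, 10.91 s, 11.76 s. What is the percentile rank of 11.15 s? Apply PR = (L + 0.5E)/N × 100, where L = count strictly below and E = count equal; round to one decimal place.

N = 11.
Strictly below 11.15: 2. Equal to 11.15: 1.
PR = (2 + 0.5·1)/11 × 100 = 22.7

22.7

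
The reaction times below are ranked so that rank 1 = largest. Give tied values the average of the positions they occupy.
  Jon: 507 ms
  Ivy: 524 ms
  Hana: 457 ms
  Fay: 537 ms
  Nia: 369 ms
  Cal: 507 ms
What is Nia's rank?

6

Sorted (descending): 537, 524, 507, 507, 457, 369
The 2 values of 507 occupy positions 3–4 → average rank (3+4)/2 = 3.5.
Nia has value 369 ms → rank 6.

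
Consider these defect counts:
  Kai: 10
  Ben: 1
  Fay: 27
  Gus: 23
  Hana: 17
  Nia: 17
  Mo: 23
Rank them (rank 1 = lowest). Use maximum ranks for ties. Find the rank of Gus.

Sorted (ascending): 1, 10, 17, 17, 23, 23, 27
The 2 values of 17 occupy positions 3–4 → each gets rank 4.
The 2 values of 23 occupy positions 5–6 → each gets rank 6.
Gus has value 23 → rank 6.

6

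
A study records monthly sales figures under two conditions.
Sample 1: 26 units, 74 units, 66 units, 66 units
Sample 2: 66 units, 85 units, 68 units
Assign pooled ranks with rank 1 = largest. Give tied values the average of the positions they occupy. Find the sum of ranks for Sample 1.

Sorted (descending): 85, 74, 68, 66, 66, 66, 26
The 3 values of 66 occupy positions 4–6 → average rank 5.
Sample 1 values → pooled ranks: 26→7, 74→2, 66→5, 66→5
Rank sum = 7 + 2 + 5 + 5 = 19

19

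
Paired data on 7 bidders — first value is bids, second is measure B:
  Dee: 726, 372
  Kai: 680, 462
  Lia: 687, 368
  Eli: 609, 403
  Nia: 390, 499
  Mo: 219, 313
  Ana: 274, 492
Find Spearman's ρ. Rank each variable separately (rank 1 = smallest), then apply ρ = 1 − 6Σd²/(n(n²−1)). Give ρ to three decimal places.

-0.143

Ranks of variable 1: 7, 5, 6, 4, 3, 1, 2
Ranks of variable 2: 3, 5, 2, 4, 7, 1, 6
d = r₁ − r₂: 4, 0, 4, 0, -4, 0, -4
d²: 16, 0, 16, 0, 16, 0, 16; Σd² = 64
ρ = 1 − 6·64/(7·48) = 1 − 384/336 = -0.143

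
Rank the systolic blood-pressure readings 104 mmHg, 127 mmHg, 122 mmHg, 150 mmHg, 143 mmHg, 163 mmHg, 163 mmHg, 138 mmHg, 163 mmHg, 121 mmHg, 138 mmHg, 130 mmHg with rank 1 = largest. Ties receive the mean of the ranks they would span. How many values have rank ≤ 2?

Sorted (descending): 163, 163, 163, 150, 143, 138, 138, 130, 127, 122, 121, 104
The 3 values of 163 occupy positions 1–3 → average rank 2.
The 2 values of 138 occupy positions 6–7 → average rank (6+7)/2 = 6.5.
Ranks ≤ 2: {2, 2, 2} → 3 values.

3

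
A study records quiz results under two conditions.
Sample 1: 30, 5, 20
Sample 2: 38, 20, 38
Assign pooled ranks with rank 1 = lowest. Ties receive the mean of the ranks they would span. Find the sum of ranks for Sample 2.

Sorted (ascending): 5, 20, 20, 30, 38, 38
The 2 values of 20 occupy positions 2–3 → average rank (2+3)/2 = 2.5.
The 2 values of 38 occupy positions 5–6 → average rank (5+6)/2 = 5.5.
Sample 2 values → pooled ranks: 38→5.5, 20→2.5, 38→5.5
Rank sum = 5.5 + 2.5 + 5.5 = 13.5

13.5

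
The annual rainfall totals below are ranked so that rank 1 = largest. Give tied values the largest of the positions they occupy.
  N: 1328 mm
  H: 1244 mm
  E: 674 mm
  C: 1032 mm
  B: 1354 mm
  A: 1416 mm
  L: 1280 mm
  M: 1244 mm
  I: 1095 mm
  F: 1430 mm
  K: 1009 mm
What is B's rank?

3

Sorted (descending): 1430, 1416, 1354, 1328, 1280, 1244, 1244, 1095, 1032, 1009, 674
The 2 values of 1244 occupy positions 6–7 → each gets rank 7.
B has value 1354 mm → rank 3.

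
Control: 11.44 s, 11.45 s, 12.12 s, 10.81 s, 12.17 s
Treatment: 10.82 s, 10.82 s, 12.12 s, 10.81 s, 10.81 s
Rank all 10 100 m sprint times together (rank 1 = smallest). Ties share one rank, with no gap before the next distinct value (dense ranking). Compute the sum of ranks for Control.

Sorted (ascending): 10.81, 10.81, 10.81, 10.82, 10.82, 11.44, 11.45, 12.12, 12.12, 12.17
The 3 values of 10.81 share dense rank 1.
The 2 values of 10.82 share dense rank 2.
The 2 values of 12.12 share dense rank 5.
Remaining distinct values take the next consecutive integers.
Control values → pooled ranks: 11.44→3, 11.45→4, 12.12→5, 10.81→1, 12.17→6
Rank sum = 3 + 4 + 5 + 1 + 6 = 19

19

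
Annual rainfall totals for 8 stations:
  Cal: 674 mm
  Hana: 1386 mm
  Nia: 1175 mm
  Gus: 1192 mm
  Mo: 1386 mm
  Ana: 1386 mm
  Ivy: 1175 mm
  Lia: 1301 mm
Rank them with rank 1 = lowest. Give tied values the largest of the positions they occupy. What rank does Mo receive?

8

Sorted (ascending): 674, 1175, 1175, 1192, 1301, 1386, 1386, 1386
The 2 values of 1175 occupy positions 2–3 → each gets rank 3.
The 3 values of 1386 occupy positions 6–8 → each gets rank 8.
Mo has value 1386 mm → rank 8.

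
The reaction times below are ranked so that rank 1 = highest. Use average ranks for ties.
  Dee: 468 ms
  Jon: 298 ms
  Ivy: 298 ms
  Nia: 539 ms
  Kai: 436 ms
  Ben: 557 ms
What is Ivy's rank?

5.5

Sorted (descending): 557, 539, 468, 436, 298, 298
The 2 values of 298 occupy positions 5–6 → average rank (5+6)/2 = 5.5.
Ivy has value 298 ms → rank 5.5.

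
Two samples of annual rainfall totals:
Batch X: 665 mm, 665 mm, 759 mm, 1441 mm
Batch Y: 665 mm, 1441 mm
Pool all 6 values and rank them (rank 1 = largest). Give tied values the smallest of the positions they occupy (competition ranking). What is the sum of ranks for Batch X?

12

Sorted (descending): 1441, 1441, 759, 665, 665, 665
The 2 values of 1441 occupy positions 1–2 → each gets rank 1.
The 3 values of 665 occupy positions 4–6 → each gets rank 4.
Batch X values → pooled ranks: 665→4, 665→4, 759→3, 1441→1
Rank sum = 4 + 4 + 3 + 1 = 12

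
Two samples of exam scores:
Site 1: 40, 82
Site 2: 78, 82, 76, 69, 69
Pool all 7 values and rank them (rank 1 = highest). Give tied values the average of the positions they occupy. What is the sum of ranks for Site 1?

Sorted (descending): 82, 82, 78, 76, 69, 69, 40
The 2 values of 82 occupy positions 1–2 → average rank (1+2)/2 = 1.5.
The 2 values of 69 occupy positions 5–6 → average rank (5+6)/2 = 5.5.
Site 1 values → pooled ranks: 40→7, 82→1.5
Rank sum = 7 + 1.5 = 8.5

8.5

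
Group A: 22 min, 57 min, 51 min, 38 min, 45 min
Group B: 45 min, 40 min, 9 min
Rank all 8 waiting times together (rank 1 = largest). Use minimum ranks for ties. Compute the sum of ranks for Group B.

16

Sorted (descending): 57, 51, 45, 45, 40, 38, 22, 9
The 2 values of 45 occupy positions 3–4 → each gets rank 3.
Group B values → pooled ranks: 45→3, 40→5, 9→8
Rank sum = 3 + 5 + 8 = 16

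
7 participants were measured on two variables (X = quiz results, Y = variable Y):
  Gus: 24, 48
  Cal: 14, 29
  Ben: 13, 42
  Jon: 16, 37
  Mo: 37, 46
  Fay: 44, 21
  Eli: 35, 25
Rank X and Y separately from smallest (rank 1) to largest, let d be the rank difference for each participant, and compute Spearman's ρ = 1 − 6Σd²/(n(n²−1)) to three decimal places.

Ranks of variable 1: 4, 2, 1, 3, 6, 7, 5
Ranks of variable 2: 7, 3, 5, 4, 6, 1, 2
d = r₁ − r₂: -3, -1, -4, -1, 0, 6, 3
d²: 9, 1, 16, 1, 0, 36, 9; Σd² = 72
ρ = 1 − 6·72/(7·48) = 1 − 432/336 = -0.286

-0.286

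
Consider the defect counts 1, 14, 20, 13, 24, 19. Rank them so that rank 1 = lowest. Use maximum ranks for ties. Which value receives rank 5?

Sorted (ascending): 1, 13, 14, 19, 20, 24
No ties — each value takes its position as its rank.
Rank 5 → value 20.

20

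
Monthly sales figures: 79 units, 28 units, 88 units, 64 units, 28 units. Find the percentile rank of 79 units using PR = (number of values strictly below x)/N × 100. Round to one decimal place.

N = 5.
Strictly below 79: 3. Equal to 79: 1.
PR = 3/5 × 100 = 60.0

60.0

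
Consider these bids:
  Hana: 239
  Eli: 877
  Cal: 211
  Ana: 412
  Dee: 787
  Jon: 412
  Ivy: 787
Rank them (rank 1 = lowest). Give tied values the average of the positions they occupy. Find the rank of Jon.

3.5

Sorted (ascending): 211, 239, 412, 412, 787, 787, 877
The 2 values of 412 occupy positions 3–4 → average rank (3+4)/2 = 3.5.
The 2 values of 787 occupy positions 5–6 → average rank (5+6)/2 = 5.5.
Jon has value 412 → rank 3.5.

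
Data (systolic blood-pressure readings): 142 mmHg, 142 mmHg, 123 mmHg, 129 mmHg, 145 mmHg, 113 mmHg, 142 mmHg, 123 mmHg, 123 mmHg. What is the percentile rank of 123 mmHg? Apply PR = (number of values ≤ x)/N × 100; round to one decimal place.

44.4

N = 9.
Strictly below 123: 1. Equal to 123: 3.
PR = 4/9 × 100 = 44.4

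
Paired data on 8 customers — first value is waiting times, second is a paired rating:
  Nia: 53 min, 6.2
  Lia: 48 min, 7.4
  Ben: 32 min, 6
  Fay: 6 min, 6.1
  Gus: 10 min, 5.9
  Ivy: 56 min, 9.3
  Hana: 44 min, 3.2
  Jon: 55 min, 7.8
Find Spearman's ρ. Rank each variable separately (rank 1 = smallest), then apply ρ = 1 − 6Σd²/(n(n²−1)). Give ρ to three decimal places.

0.762

Ranks of variable 1: 6, 5, 3, 1, 2, 8, 4, 7
Ranks of variable 2: 5, 6, 3, 4, 2, 8, 1, 7
d = r₁ − r₂: 1, -1, 0, -3, 0, 0, 3, 0
d²: 1, 1, 0, 9, 0, 0, 9, 0; Σd² = 20
ρ = 1 − 6·20/(8·63) = 1 − 120/504 = 0.762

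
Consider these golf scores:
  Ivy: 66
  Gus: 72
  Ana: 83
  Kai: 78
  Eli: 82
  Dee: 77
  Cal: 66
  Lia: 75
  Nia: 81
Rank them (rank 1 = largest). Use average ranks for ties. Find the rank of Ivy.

Sorted (descending): 83, 82, 81, 78, 77, 75, 72, 66, 66
The 2 values of 66 occupy positions 8–9 → average rank (8+9)/2 = 8.5.
Ivy has value 66 → rank 8.5.

8.5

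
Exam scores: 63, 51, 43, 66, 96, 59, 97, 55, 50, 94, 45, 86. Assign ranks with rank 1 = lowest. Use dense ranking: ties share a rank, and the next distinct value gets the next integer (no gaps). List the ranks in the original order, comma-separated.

7, 4, 1, 8, 11, 6, 12, 5, 3, 10, 2, 9

Sorted (ascending): 43, 45, 50, 51, 55, 59, 63, 66, 86, 94, 96, 97
No ties — each value takes its position as its rank.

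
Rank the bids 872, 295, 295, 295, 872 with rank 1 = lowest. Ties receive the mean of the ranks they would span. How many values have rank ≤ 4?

3

Sorted (ascending): 295, 295, 295, 872, 872
The 3 values of 295 occupy positions 1–3 → average rank 2.
The 2 values of 872 occupy positions 4–5 → average rank (4+5)/2 = 4.5.
Ranks ≤ 4: {2, 2, 2} → 3 values.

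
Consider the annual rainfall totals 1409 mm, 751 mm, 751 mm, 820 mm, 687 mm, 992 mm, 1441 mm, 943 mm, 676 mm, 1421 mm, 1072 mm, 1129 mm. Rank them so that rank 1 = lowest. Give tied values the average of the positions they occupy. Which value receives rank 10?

Sorted (ascending): 676, 687, 751, 751, 820, 943, 992, 1072, 1129, 1409, 1421, 1441
The 2 values of 751 occupy positions 3–4 → average rank (3+4)/2 = 3.5.
Rank 10 → value 1409.

1409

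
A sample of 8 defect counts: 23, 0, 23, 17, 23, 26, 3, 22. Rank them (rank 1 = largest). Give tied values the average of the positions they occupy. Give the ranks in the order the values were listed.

Sorted (descending): 26, 23, 23, 23, 22, 17, 3, 0
The 3 values of 23 occupy positions 2–4 → average rank 3.

3, 8, 3, 6, 3, 1, 7, 5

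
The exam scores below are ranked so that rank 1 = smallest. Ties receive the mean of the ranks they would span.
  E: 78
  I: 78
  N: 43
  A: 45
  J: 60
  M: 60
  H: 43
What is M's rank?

Sorted (ascending): 43, 43, 45, 60, 60, 78, 78
The 2 values of 43 occupy positions 1–2 → average rank (1+2)/2 = 1.5.
The 2 values of 60 occupy positions 4–5 → average rank (4+5)/2 = 4.5.
The 2 values of 78 occupy positions 6–7 → average rank (6+7)/2 = 6.5.
M has value 60 → rank 4.5.

4.5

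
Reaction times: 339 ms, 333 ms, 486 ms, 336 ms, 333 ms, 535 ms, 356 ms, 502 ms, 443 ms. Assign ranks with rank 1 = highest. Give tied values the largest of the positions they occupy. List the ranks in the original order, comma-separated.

Sorted (descending): 535, 502, 486, 443, 356, 339, 336, 333, 333
The 2 values of 333 occupy positions 8–9 → each gets rank 9.

6, 9, 3, 7, 9, 1, 5, 2, 4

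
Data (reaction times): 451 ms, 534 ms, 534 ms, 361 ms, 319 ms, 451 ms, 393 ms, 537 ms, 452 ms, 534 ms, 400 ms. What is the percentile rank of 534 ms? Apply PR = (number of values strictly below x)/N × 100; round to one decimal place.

63.6

N = 11.
Strictly below 534: 7. Equal to 534: 3.
PR = 7/11 × 100 = 63.6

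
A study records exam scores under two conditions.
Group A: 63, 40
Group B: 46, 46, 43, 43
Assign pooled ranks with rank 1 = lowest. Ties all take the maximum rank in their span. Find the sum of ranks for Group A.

Sorted (ascending): 40, 43, 43, 46, 46, 63
The 2 values of 43 occupy positions 2–3 → each gets rank 3.
The 2 values of 46 occupy positions 4–5 → each gets rank 5.
Group A values → pooled ranks: 63→6, 40→1
Rank sum = 6 + 1 = 7

7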